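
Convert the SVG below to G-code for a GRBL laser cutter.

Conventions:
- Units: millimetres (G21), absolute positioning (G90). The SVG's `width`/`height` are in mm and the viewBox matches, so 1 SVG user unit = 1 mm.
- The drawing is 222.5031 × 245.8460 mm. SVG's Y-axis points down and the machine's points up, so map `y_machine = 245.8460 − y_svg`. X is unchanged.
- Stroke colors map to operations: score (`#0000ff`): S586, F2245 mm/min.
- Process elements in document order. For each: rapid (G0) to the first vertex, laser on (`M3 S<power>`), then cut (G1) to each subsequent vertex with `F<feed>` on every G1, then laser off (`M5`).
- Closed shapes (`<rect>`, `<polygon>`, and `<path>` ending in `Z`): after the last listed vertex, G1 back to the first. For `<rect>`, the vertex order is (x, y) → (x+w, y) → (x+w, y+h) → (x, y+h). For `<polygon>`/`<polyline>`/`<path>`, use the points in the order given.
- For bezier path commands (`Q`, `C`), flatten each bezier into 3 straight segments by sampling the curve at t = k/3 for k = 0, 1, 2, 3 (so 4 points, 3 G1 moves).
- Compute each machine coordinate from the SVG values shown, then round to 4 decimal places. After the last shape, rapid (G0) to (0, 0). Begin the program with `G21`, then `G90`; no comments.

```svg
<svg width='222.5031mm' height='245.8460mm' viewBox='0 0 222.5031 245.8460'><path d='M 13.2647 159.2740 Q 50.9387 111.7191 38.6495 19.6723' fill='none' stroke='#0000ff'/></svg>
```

G21
G90
G0 X13.2647 Y86.5720
M3 S586
G1 X32.8292 Y123.2188 F2245
G1 X41.2908 Y169.7527 F2245
G1 X38.6495 Y226.1737 F2245
M5
G0 X0.0000 Y0.0000

1 u = 1 mm; y_m = 245.8460 − y.

[1] `<path>` quadratic bezier, #0000ff→score S586 F2245: (13.2647,86.5720) → (32.8292,123.2188) → (41.2908,169.7527) → (38.6495,226.1737)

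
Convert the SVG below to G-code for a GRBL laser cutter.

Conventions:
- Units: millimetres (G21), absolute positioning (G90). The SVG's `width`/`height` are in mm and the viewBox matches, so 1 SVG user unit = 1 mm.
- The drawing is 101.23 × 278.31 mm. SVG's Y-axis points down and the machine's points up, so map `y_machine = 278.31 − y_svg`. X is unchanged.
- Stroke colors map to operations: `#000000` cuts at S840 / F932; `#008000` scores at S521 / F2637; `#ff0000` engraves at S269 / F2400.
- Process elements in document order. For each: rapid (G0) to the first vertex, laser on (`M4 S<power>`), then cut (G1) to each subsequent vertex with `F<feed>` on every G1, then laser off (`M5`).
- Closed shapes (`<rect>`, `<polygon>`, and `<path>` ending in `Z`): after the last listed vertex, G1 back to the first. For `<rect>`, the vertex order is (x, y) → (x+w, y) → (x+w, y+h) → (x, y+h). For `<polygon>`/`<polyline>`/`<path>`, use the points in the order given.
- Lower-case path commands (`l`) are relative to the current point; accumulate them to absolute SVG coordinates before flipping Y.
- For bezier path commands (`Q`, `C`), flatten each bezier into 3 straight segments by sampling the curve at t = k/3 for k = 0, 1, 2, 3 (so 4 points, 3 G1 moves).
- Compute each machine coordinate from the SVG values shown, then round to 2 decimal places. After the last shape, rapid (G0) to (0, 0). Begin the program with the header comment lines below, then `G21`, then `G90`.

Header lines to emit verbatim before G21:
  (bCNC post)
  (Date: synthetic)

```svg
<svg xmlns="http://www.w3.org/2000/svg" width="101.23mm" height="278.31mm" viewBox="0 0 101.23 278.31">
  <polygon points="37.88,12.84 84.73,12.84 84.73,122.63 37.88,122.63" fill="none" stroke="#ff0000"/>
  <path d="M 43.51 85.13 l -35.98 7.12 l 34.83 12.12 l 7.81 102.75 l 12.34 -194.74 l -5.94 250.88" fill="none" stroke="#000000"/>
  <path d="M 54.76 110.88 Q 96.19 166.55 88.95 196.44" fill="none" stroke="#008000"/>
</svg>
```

viewBox `0 0 101.23 278.31` with mm width/height → 1 unit = 1 mm. Flip: y_m = 278.31 − y_svg.

**Shape 1** — `<polygon>` rectangle, stroke `#ff0000` → engrave (S269, F2400). Machine vertices: (37.88,265.47) → (84.73,265.47) → (84.73,155.68) → (37.88,155.68) → (37.88,265.47). Closed: final G1 returns to the first vertex.

**Shape 2** — `<path>` open polyline, stroke `#000000` → cut (S840, F932). Machine vertices: (43.51,193.18) → (7.53,186.06) → (42.36,173.94) → (50.17,71.19) → (62.51,265.93) → (56.57,15.05). Open path.

**Shape 3** — `<path>` quadratic bezier, stroke `#008000` → score (S521, F2637). Control points (SVG): P0=(54.76,110.88), P1=(96.19,166.55), P2=(88.95,196.44); sampled at t=k/3. Machine vertices: (54.76,167.43) → (76.97,133.18) → (88.37,104.66) → (88.95,81.87). Open path.

(bCNC post)
(Date: synthetic)
G21
G90
G0 X37.88 Y265.47
M4 S269
G1 X84.73 Y265.47 F2400
G1 X84.73 Y155.68 F2400
G1 X37.88 Y155.68 F2400
G1 X37.88 Y265.47 F2400
M5
G0 X43.51 Y193.18
M4 S840
G1 X7.53 Y186.06 F932
G1 X42.36 Y173.94 F932
G1 X50.17 Y71.19 F932
G1 X62.51 Y265.93 F932
G1 X56.57 Y15.05 F932
M5
G0 X54.76 Y167.43
M4 S521
G1 X76.97 Y133.18 F2637
G1 X88.37 Y104.66 F2637
G1 X88.95 Y81.87 F2637
M5
G0 X0.00 Y0.00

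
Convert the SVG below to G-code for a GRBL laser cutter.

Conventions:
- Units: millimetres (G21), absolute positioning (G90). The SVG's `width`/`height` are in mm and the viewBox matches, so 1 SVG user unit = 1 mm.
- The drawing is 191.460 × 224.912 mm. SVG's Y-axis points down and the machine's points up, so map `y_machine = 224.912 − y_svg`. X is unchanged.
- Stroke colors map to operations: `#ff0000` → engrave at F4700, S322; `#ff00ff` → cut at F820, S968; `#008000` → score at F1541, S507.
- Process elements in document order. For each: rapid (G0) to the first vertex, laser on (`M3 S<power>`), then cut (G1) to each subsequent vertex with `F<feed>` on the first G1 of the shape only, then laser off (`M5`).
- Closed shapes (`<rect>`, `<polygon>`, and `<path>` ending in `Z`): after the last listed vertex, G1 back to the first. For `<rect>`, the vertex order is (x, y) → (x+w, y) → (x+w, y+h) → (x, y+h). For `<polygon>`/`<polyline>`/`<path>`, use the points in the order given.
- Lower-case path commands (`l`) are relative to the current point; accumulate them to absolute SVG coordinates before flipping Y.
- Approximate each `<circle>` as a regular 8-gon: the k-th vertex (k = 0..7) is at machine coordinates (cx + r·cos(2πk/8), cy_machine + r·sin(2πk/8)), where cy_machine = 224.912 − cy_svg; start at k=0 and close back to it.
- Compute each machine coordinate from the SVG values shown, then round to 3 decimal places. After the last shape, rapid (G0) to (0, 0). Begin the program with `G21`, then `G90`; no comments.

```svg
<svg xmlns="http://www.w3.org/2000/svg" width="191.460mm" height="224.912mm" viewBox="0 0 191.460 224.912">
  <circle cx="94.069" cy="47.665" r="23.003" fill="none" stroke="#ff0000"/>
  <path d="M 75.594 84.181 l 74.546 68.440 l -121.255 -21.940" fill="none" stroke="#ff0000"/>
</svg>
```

G21
G90
G0 X117.072 Y177.247
M3 S322
G1 X110.335 Y193.513 F4700
G1 X94.069 Y200.250
G1 X77.803 Y193.513
G1 X71.066 Y177.247
G1 X77.803 Y160.981
G1 X94.069 Y154.244
G1 X110.335 Y160.981
G1 X117.072 Y177.247
M5
G0 X75.594 Y140.731
M3 S322
G1 X150.140 Y72.291 F4700
G1 X28.885 Y94.231
M5
G0 X0.000 Y0.000

1 u = 1 mm; y_m = 224.912 − y.

[1] `<circle>` circle, #ff0000→engrave S322 F4700: (117.072,177.247) → (110.335,193.513) → (94.069,200.250) → (77.803,193.513) → (71.066,177.247) → (77.803,160.981) → (94.069,154.244) → (110.335,160.981) → (117.072,177.247) (closed)

[2] `<path>` open polyline, #ff0000→engrave S322 F4700: (75.594,140.731) → (150.140,72.291) → (28.885,94.231)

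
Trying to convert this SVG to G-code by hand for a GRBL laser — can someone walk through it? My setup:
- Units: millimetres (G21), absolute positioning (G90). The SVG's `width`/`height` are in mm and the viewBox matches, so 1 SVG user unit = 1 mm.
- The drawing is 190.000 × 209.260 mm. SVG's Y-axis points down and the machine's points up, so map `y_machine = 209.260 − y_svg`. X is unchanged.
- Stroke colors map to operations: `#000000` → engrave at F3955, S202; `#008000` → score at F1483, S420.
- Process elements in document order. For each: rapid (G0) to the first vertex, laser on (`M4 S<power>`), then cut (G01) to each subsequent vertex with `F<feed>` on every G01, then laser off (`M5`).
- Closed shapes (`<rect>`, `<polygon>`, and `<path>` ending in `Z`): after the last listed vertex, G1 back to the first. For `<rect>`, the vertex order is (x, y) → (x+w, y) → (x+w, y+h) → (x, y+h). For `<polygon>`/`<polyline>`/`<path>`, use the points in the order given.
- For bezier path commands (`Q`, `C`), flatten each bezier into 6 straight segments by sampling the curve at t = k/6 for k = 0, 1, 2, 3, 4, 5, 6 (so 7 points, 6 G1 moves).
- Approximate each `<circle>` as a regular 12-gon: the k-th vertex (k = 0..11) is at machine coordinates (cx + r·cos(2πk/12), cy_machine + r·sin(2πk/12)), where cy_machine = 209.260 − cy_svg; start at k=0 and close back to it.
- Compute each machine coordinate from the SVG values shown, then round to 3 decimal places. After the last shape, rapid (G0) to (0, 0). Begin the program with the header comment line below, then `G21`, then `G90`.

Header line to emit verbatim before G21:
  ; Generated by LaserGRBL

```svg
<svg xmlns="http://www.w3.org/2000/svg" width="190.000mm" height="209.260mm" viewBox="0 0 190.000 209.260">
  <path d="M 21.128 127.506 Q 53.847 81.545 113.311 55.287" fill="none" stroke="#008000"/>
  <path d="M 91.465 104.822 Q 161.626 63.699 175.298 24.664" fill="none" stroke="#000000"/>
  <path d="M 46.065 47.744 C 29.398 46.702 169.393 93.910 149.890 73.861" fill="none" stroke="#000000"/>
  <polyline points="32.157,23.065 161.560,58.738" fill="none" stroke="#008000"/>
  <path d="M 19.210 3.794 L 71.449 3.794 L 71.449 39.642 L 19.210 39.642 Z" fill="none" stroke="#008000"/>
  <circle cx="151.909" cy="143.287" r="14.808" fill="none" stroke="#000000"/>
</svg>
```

Since the viewBox matches the mm dimensions, user units are millimetres directly. The only transform is the Y-flip y_m = 209.260 − y_svg.

Shape 1 is a quadratic bezier drawn with `<path>`. Its stroke #008000 means score at S420, F1483. After flipping Y the toolpath is (21.128,81.754) → (32.777,96.527) → (45.912,110.205) → (60.533,122.789) → (76.640,134.278) → (94.233,144.673) → (113.311,153.973).

Shape 2 is a quadratic bezier drawn with `<path>`. Its stroke #000000 means engrave at S202, F3955. After flipping Y the toolpath is (91.465,104.438) → (113.283,118.088) → (131.962,131.621) → (147.504,145.039) → (159.907,158.341) → (169.172,171.526) → (175.298,184.596).

Shape 3 is a cubic bezier drawn with `<path>`. Its stroke #000000 means engrave at S202, F3955. After flipping Y the toolpath is (46.065,161.516) → (49.323,158.551) → (69.909,150.753) → (99.041,141.330) → (127.937,133.491) → (147.814,130.444) → (149.890,135.399).

Shape 4 is a line segment drawn with `<polyline>`. Its stroke #008000 means score at S420, F1483. After flipping Y the toolpath is (32.157,186.195) → (161.560,150.522).

Shape 5 is a rectangle drawn with `<path>`. Its stroke #008000 means score at S420, F1483. After flipping Y the toolpath is (19.210,205.466) → (71.449,205.466) → (71.449,169.618) → (19.210,169.618) → (19.210,205.466), returning to the start.

Shape 6 is a circle drawn with `<circle>`. Its stroke #000000 means engrave at S202, F3955. After flipping Y the toolpath is (166.717,65.973) → (164.733,73.377) → (159.313,78.797) → (151.909,80.781) → (144.505,78.797) → (139.085,73.377) → (137.101,65.973) → (139.085,58.569) → (144.505,53.149) → (151.909,51.165) → (159.313,53.149) → (164.733,58.569) → (166.717,65.973), returning to the start.

; Generated by LaserGRBL
G21
G90
G0 X21.128 Y81.754
M4 S420
G01 X32.777 Y96.527 F1483
G01 X45.912 Y110.205 F1483
G01 X60.533 Y122.789 F1483
G01 X76.640 Y134.278 F1483
G01 X94.233 Y144.673 F1483
G01 X113.311 Y153.973 F1483
M5
G0 X91.465 Y104.438
M4 S202
G01 X113.283 Y118.088 F3955
G01 X131.962 Y131.621 F3955
G01 X147.504 Y145.039 F3955
G01 X159.907 Y158.341 F3955
G01 X169.172 Y171.526 F3955
G01 X175.298 Y184.596 F3955
M5
G0 X46.065 Y161.516
M4 S202
G01 X49.323 Y158.551 F3955
G01 X69.909 Y150.753 F3955
G01 X99.041 Y141.330 F3955
G01 X127.937 Y133.491 F3955
G01 X147.814 Y130.444 F3955
G01 X149.890 Y135.399 F3955
M5
G0 X32.157 Y186.195
M4 S420
G01 X161.560 Y150.522 F1483
M5
G0 X19.210 Y205.466
M4 S420
G01 X71.449 Y205.466 F1483
G01 X71.449 Y169.618 F1483
G01 X19.210 Y169.618 F1483
G01 X19.210 Y205.466 F1483
M5
G0 X166.717 Y65.973
M4 S202
G01 X164.733 Y73.377 F3955
G01 X159.313 Y78.797 F3955
G01 X151.909 Y80.781 F3955
G01 X144.505 Y78.797 F3955
G01 X139.085 Y73.377 F3955
G01 X137.101 Y65.973 F3955
G01 X139.085 Y58.569 F3955
G01 X144.505 Y53.149 F3955
G01 X151.909 Y51.165 F3955
G01 X159.313 Y53.149 F3955
G01 X164.733 Y58.569 F3955
G01 X166.717 Y65.973 F3955
M5
G0 X0.000 Y0.000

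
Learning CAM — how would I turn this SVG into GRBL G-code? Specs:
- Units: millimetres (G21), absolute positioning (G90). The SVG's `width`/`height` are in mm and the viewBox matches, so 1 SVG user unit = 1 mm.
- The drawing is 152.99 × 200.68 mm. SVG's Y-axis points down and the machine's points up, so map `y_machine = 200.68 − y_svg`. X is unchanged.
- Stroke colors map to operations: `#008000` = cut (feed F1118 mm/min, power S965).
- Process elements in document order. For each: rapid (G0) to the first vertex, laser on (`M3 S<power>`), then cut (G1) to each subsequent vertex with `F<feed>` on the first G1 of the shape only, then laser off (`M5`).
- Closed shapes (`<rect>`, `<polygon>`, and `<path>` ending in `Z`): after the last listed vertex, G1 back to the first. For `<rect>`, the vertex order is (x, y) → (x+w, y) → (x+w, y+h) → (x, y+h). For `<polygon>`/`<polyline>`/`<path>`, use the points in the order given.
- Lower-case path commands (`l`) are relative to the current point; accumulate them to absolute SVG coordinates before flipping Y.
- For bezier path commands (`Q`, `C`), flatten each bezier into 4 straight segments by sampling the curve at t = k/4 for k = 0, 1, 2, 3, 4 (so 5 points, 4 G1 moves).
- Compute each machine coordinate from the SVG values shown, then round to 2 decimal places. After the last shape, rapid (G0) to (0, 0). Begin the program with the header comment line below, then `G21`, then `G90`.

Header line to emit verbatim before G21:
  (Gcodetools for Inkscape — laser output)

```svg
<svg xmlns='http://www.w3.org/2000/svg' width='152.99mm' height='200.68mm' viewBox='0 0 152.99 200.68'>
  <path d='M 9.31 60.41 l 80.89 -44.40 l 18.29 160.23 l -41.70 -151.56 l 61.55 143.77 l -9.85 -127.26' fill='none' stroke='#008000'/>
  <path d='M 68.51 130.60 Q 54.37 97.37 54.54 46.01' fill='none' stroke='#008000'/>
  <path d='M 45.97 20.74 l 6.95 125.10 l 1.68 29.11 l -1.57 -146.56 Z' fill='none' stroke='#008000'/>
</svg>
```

(Gcodetools for Inkscape — laser output)
G21
G90
G0 X9.31 Y140.27
M3 S965
G1 X90.20 Y184.67 F1118
G1 X108.49 Y24.44
G1 X66.79 Y176.00
G1 X128.34 Y32.23
G1 X118.49 Y159.49
M5
G0 X68.51 Y70.08
M3 S965
G1 X62.33 Y87.83 F1118
G1 X57.95 Y107.84
G1 X55.35 Y130.12
G1 X54.54 Y154.67
M5
G0 X45.97 Y179.94
M3 S965
G1 X52.92 Y54.84 F1118
G1 X54.60 Y25.73
G1 X53.03 Y172.29
G1 X45.97 Y179.94
M5
G0 X0.00 Y0.00

Since the viewBox matches the mm dimensions, user units are millimetres directly. The only transform is the Y-flip y_m = 200.68 − y_svg.

Shape 1 is a open polyline drawn with `<path>`. Its stroke #008000 means cut at S965, F1118. After flipping Y the toolpath is (9.31,140.27) → (90.20,184.67) → (108.49,24.44) → (66.79,176.00) → (128.34,32.23) → (118.49,159.49).

Shape 2 is a quadratic bezier drawn with `<path>`. Its stroke #008000 means cut at S965, F1118. After flipping Y the toolpath is (68.51,70.08) → (62.33,87.83) → (57.95,107.84) → (55.35,130.12) → (54.54,154.67).

Shape 3 is a closed polygon drawn with `<path>`. Its stroke #008000 means cut at S965, F1118. After flipping Y the toolpath is (45.97,179.94) → (52.92,54.84) → (54.60,25.73) → (53.03,172.29) → (45.97,179.94), returning to the start.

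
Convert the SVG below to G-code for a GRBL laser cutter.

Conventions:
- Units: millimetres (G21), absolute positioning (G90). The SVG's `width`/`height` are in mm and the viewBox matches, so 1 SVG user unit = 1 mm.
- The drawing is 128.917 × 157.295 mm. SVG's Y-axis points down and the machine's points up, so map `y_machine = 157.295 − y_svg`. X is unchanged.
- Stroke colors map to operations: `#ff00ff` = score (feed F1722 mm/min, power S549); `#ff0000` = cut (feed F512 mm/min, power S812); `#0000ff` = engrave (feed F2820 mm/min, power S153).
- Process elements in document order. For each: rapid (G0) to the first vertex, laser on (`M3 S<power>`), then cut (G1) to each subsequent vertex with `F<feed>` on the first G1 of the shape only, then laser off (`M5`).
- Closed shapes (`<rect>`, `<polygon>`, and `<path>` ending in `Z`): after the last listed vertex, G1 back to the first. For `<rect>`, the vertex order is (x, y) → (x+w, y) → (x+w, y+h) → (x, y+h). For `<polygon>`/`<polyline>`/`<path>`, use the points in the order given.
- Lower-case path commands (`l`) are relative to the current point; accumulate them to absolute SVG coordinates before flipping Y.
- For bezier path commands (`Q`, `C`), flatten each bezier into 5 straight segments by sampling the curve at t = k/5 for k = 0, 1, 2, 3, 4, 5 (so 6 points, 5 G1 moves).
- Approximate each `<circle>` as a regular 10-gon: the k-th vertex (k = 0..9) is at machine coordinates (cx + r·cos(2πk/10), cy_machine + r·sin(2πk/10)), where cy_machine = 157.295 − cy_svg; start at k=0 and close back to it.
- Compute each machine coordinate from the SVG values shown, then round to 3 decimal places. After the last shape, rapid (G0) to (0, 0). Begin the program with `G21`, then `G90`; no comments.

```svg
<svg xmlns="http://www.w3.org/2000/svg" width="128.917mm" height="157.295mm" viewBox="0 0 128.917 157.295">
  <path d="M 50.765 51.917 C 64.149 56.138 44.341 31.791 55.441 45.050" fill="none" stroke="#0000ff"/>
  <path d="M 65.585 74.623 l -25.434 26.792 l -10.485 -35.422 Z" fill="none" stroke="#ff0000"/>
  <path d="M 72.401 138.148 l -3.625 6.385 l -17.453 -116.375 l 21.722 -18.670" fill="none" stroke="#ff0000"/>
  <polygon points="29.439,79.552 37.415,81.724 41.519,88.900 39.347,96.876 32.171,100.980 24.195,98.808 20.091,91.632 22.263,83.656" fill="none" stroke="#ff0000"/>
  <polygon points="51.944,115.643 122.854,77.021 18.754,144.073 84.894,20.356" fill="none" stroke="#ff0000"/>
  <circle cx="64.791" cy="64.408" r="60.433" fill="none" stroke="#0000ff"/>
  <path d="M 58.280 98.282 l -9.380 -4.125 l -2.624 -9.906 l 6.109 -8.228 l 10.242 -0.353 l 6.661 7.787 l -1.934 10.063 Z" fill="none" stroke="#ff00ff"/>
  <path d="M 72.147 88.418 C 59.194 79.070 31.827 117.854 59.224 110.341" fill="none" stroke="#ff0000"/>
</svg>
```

Since the viewBox matches the mm dimensions, user units are millimetres directly. The only transform is the Y-flip y_m = 157.295 − y_svg.

Shape 1 is a cubic bezier drawn with `<path>`. Its stroke #0000ff means engrave at S153, F2820. After flipping Y the toolpath is (50.765,105.378) → (55.325,105.744) → (54.996,109.790) → (52.854,114.340) → (51.977,116.217) → (55.441,112.245).

Shape 2 is a regular polygon drawn with `<path>`. Its stroke #ff0000 means cut at S812, F512. After flipping Y the toolpath is (65.585,82.672) → (40.151,55.880) → (29.666,91.302) → (65.585,82.672), returning to the start.

Shape 3 is a open polyline drawn with `<path>`. Its stroke #ff0000 means cut at S812, F512. After flipping Y the toolpath is (72.401,19.147) → (68.776,12.762) → (51.323,129.137) → (73.045,147.807).

Shape 4 is a regular polygon drawn with `<polygon>`. Its stroke #ff0000 means cut at S812, F512. After flipping Y the toolpath is (29.439,77.743) → (37.415,75.571) → (41.519,68.395) → (39.347,60.419) → (32.171,56.315) → (24.195,58.487) → (20.091,65.663) → (22.263,73.639) → (29.439,77.743), returning to the start.

Shape 5 is a closed polygon drawn with `<polygon>`. Its stroke #ff0000 means cut at S812, F512. After flipping Y the toolpath is (51.944,41.652) → (122.854,80.274) → (18.754,13.222) → (84.894,136.939) → (51.944,41.652), returning to the start.

Shape 6 is a circle drawn with `<circle>`. Its stroke #0000ff means engrave at S153, F2820. After flipping Y the toolpath is (125.224,92.887) → (113.682,128.409) → (83.466,150.362) → (46.116,150.362) → (15.900,128.409) → (4.358,92.887) → (15.900,57.365) → (46.116,35.412) → (83.466,35.412) → (113.682,57.365) → (125.224,92.887), returning to the start.

Shape 7 is a regular polygon drawn with `<path>`. Its stroke #ff00ff means score at S549, F1722. After flipping Y the toolpath is (58.280,59.013) → (48.900,63.138) → (46.276,73.044) → (52.385,81.272) → (62.627,81.625) → (69.288,73.838) → (67.354,63.775) → (58.280,59.013), returning to the start.

Shape 8 is a cubic bezier drawn with `<path>`. Its stroke #ff0000 means cut at S812, F512. After flipping Y the toolpath is (72.147,68.877) → (63.199,69.465) → (54.112,63.035) → (48.207,54.118) → (48.804,47.246) → (59.224,46.954).

G21
G90
G0 X50.765 Y105.378
M3 S153
G1 X55.325 Y105.744 F2820
G1 X54.996 Y109.790
G1 X52.854 Y114.340
G1 X51.977 Y116.217
G1 X55.441 Y112.245
M5
G0 X65.585 Y82.672
M3 S812
G1 X40.151 Y55.880 F512
G1 X29.666 Y91.302
G1 X65.585 Y82.672
M5
G0 X72.401 Y19.147
M3 S812
G1 X68.776 Y12.762 F512
G1 X51.323 Y129.137
G1 X73.045 Y147.807
M5
G0 X29.439 Y77.743
M3 S812
G1 X37.415 Y75.571 F512
G1 X41.519 Y68.395
G1 X39.347 Y60.419
G1 X32.171 Y56.315
G1 X24.195 Y58.487
G1 X20.091 Y65.663
G1 X22.263 Y73.639
G1 X29.439 Y77.743
M5
G0 X51.944 Y41.652
M3 S812
G1 X122.854 Y80.274 F512
G1 X18.754 Y13.222
G1 X84.894 Y136.939
G1 X51.944 Y41.652
M5
G0 X125.224 Y92.887
M3 S153
G1 X113.682 Y128.409 F2820
G1 X83.466 Y150.362
G1 X46.116 Y150.362
G1 X15.900 Y128.409
G1 X4.358 Y92.887
G1 X15.900 Y57.365
G1 X46.116 Y35.412
G1 X83.466 Y35.412
G1 X113.682 Y57.365
G1 X125.224 Y92.887
M5
G0 X58.280 Y59.013
M3 S549
G1 X48.900 Y63.138 F1722
G1 X46.276 Y73.044
G1 X52.385 Y81.272
G1 X62.627 Y81.625
G1 X69.288 Y73.838
G1 X67.354 Y63.775
G1 X58.280 Y59.013
M5
G0 X72.147 Y68.877
M3 S812
G1 X63.199 Y69.465 F512
G1 X54.112 Y63.035
G1 X48.207 Y54.118
G1 X48.804 Y47.246
G1 X59.224 Y46.954
M5
G0 X0.000 Y0.000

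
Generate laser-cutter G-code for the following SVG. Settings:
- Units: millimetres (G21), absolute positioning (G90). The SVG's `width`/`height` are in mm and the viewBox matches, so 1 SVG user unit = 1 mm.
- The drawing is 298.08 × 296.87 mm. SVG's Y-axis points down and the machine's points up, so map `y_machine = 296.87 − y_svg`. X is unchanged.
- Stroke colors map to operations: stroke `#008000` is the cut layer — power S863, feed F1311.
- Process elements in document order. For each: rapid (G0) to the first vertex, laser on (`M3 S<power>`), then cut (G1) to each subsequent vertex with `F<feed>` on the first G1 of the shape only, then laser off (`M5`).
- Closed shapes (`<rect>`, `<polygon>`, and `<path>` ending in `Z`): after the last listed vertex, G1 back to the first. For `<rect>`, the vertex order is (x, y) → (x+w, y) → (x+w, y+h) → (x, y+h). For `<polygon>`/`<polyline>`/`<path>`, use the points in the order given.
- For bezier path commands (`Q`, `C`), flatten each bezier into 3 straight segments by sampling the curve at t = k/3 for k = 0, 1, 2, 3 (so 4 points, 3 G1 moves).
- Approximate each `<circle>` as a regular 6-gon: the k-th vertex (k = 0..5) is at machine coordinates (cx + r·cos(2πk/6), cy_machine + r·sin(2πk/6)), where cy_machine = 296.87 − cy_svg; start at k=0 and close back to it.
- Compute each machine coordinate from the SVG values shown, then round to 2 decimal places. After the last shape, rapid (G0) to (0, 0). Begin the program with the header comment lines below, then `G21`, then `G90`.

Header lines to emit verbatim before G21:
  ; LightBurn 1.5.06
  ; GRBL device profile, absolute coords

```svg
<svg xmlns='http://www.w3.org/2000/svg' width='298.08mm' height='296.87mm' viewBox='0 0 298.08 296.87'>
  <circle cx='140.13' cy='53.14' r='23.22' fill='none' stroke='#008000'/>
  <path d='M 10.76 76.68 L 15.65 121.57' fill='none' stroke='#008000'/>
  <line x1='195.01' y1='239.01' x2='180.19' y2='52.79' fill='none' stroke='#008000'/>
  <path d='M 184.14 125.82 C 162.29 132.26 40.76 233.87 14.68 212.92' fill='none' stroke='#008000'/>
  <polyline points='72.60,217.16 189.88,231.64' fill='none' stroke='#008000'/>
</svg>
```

; LightBurn 1.5.06
; GRBL device profile, absolute coords
G21
G90
G0 X163.35 Y243.73
M3 S863
G1 X151.74 Y263.84 F1311
G1 X128.52 Y263.84
G1 X116.91 Y243.73
G1 X128.52 Y223.62
G1 X151.74 Y223.62
G1 X163.35 Y243.73
M5
G0 X10.76 Y220.19
M3 S863
G1 X15.65 Y175.30 F1311
M5
G0 X195.01 Y57.86
M3 S863
G1 X180.19 Y244.08 F1311
M5
G0 X184.14 Y171.05
M3 S863
G1 X136.29 Y140.95 F1311
G1 X65.35 Y95.79
G1 X14.68 Y83.95
M5
G0 X72.60 Y79.71
M3 S863
G1 X189.88 Y65.23 F1311
M5
G0 X0.00 Y0.00

1 u = 1 mm; y_m = 296.87 − y.

[1] `<circle>` circle, #008000→cut S863 F1311: (163.35,243.73) → (151.74,263.84) → (128.52,263.84) → (116.91,243.73) → (128.52,223.62) → (151.74,223.62) → (163.35,243.73) (closed)

[2] `<path>` line segment, #008000→cut S863 F1311: (10.76,220.19) → (15.65,175.30)

[3] `<line>` line segment, #008000→cut S863 F1311: (195.01,57.86) → (180.19,244.08)

[4] `<path>` cubic bezier, #008000→cut S863 F1311: (184.14,171.05) → (136.29,140.95) → (65.35,95.79) → (14.68,83.95)

[5] `<polyline>` line segment, #008000→cut S863 F1311: (72.60,79.71) → (189.88,65.23)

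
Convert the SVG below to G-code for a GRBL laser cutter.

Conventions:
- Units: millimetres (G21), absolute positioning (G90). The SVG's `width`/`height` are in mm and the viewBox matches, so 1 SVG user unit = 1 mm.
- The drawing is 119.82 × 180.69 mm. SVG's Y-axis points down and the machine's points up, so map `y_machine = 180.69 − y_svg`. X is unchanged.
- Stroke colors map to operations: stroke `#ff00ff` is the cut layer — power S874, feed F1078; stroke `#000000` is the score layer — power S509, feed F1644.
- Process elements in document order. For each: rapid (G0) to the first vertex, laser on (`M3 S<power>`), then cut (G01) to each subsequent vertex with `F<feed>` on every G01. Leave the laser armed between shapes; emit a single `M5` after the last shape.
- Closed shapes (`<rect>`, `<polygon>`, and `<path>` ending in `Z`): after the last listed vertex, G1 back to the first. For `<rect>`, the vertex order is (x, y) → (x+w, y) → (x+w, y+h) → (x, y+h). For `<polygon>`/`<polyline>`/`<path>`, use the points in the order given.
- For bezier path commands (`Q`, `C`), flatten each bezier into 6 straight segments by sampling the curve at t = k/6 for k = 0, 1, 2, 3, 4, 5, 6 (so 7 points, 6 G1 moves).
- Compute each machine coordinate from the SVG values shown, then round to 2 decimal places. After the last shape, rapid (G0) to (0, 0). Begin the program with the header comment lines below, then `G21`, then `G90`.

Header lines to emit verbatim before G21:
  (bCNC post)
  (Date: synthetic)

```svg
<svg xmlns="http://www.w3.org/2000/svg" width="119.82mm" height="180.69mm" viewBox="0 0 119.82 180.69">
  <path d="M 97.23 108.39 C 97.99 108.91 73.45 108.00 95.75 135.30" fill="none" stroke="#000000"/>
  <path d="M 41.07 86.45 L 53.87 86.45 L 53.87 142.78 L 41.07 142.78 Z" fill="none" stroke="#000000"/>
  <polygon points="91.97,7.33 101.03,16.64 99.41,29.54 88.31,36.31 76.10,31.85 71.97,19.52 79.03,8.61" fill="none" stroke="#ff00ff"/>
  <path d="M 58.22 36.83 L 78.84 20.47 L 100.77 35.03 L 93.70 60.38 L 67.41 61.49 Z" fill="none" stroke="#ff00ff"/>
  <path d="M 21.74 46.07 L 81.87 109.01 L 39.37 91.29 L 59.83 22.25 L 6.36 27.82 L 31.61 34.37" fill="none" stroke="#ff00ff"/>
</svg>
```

(bCNC post)
(Date: synthetic)
G21
G90
G0 X97.23 Y72.30
M3 S509
G01 X95.84 Y72.02 F1644
G01 X92.23 Y71.16 F1644
G01 X88.41 Y68.89 F1644
G01 X86.39 Y64.38 F1644
G01 X88.17 Y56.83 F1644
G01 X95.75 Y45.39 F1644
G0 X41.07 Y94.24
M3 S509
G01 X53.87 Y94.24 F1644
G01 X53.87 Y37.91 F1644
G01 X41.07 Y37.91 F1644
G01 X41.07 Y94.24 F1644
G0 X91.97 Y173.36
M3 S874
G01 X101.03 Y164.05 F1078
G01 X99.41 Y151.15 F1078
G01 X88.31 Y144.38 F1078
G01 X76.10 Y148.84 F1078
G01 X71.97 Y161.17 F1078
G01 X79.03 Y172.08 F1078
G01 X91.97 Y173.36 F1078
G0 X58.22 Y143.86
M3 S874
G01 X78.84 Y160.22 F1078
G01 X100.77 Y145.66 F1078
G01 X93.70 Y120.31 F1078
G01 X67.41 Y119.20 F1078
G01 X58.22 Y143.86 F1078
G0 X21.74 Y134.62
M3 S874
G01 X81.87 Y71.68 F1078
G01 X39.37 Y89.40 F1078
G01 X59.83 Y158.44 F1078
G01 X6.36 Y152.87 F1078
G01 X31.61 Y146.32 F1078
M5
G0 X0.00 Y0.00

1 u = 1 mm; y_m = 180.69 − y.

[1] `<path>` cubic bezier, #000000→score S509 F1644: (97.23,72.30) → (95.84,72.02) → (92.23,71.16) → (88.41,68.89) → (86.39,64.38) → (88.17,56.83) → (95.75,45.39)

[2] `<path>` rectangle, #000000→score S509 F1644: (41.07,94.24) → (53.87,94.24) → (53.87,37.91) → (41.07,37.91) → (41.07,94.24) (closed)

[3] `<polygon>` regular polygon, #ff00ff→cut S874 F1078: (91.97,173.36) → (101.03,164.05) → (99.41,151.15) → (88.31,144.38) → (76.10,148.84) → (71.97,161.17) → (79.03,172.08) → (91.97,173.36) (closed)

[4] `<path>` regular polygon, #ff00ff→cut S874 F1078: (58.22,143.86) → (78.84,160.22) → (100.77,145.66) → (93.70,120.31) → (67.41,119.20) → (58.22,143.86) (closed)

[5] `<path>` open polyline, #ff00ff→cut S874 F1078: (21.74,134.62) → (81.87,71.68) → (39.37,89.40) → (59.83,158.44) → (6.36,152.87) → (31.61,146.32)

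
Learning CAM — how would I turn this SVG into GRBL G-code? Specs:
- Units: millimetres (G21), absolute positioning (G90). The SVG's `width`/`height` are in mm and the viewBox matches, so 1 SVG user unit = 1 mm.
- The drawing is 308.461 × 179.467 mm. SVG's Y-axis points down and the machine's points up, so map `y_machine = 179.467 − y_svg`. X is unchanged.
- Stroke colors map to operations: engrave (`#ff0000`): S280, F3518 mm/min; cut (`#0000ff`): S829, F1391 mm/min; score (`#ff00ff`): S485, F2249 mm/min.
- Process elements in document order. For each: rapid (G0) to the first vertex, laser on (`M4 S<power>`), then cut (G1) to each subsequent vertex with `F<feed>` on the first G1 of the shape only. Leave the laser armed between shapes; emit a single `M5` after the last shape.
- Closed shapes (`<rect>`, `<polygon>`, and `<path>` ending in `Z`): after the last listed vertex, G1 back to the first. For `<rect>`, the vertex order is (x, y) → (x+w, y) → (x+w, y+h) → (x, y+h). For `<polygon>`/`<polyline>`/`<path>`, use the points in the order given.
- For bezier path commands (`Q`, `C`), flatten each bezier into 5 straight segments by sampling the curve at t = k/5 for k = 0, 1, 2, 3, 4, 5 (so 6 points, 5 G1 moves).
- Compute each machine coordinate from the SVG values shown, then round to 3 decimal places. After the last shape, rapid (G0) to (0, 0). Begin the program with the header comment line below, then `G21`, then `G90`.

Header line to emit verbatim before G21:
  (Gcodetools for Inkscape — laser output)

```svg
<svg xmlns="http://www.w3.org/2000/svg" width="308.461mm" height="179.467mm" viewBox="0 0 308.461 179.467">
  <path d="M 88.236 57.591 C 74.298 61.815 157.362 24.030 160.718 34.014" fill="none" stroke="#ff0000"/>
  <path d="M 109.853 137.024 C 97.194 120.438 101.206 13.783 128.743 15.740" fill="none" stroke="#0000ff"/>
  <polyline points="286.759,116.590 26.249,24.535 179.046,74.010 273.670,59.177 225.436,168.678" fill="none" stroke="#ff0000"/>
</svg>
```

(Gcodetools for Inkscape — laser output)
G21
G90
G0 X88.236 Y121.876
M4 S280
G1 X90.100 Y123.664 F3518
G1 X106.762 Y131.226
G1 X129.740 Y140.250
G1 X150.553 Y146.429
G1 X160.718 Y145.453
G0 X109.853 Y42.443
M4 S829
G1 X104.313 Y61.613 F1391
G1 X103.103 Y92.864
G1 X106.552 Y126.657
G1 X114.989 Y153.457
G1 X128.743 Y163.727
G0 X286.759 Y62.877
M4 S280
G1 X26.249 Y154.932 F3518
G1 X179.046 Y105.457
G1 X273.670 Y120.290
G1 X225.436 Y10.789
M5
G0 X0.000 Y0.000

Since the viewBox matches the mm dimensions, user units are millimetres directly. The only transform is the Y-flip y_m = 179.467 − y_svg.

Shape 1 is a cubic bezier drawn with `<path>`. Its stroke #ff0000 means engrave at S280, F3518. After flipping Y the toolpath is (88.236,121.876) → (90.100,123.664) → (106.762,131.226) → (129.740,140.250) → (150.553,146.429) → (160.718,145.453).

Shape 2 is a cubic bezier drawn with `<path>`. Its stroke #0000ff means cut at S829, F1391. After flipping Y the toolpath is (109.853,42.443) → (104.313,61.613) → (103.103,92.864) → (106.552,126.657) → (114.989,153.457) → (128.743,163.727).

Shape 3 is a open polyline drawn with `<polyline>`. Its stroke #ff0000 means engrave at S280, F3518. After flipping Y the toolpath is (286.759,62.877) → (26.249,154.932) → (179.046,105.457) → (273.670,120.290) → (225.436,10.789).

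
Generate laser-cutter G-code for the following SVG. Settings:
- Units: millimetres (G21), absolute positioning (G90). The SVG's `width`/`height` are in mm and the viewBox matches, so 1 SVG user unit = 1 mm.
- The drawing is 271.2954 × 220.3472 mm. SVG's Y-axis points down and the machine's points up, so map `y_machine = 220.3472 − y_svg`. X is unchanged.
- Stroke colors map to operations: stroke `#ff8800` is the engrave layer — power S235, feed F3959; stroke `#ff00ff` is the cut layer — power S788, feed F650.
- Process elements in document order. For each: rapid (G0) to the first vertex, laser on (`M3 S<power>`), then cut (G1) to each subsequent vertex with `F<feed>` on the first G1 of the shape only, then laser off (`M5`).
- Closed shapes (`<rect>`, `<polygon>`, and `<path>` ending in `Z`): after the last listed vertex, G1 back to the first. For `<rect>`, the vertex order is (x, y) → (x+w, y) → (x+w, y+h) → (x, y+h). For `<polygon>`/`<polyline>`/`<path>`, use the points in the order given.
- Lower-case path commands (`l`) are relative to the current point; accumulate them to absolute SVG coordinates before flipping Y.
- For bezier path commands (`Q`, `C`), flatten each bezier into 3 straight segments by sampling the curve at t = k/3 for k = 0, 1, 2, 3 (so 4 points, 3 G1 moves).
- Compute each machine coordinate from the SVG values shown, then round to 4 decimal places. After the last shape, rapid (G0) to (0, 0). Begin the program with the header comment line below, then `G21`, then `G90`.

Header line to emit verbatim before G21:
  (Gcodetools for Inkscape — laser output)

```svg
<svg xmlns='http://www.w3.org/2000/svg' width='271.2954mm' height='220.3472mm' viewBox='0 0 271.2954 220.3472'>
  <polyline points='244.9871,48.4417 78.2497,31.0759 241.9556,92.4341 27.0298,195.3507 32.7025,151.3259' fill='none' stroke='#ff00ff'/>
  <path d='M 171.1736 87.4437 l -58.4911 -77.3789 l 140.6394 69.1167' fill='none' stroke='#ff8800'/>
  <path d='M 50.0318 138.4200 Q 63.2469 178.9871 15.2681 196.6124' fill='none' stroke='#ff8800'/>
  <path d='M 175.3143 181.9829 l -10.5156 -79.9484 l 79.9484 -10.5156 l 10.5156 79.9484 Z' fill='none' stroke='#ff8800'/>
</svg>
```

viewBox `0 0 271.2954 220.3472` with mm width/height → 1 unit = 1 mm. Flip: y_m = 220.3472 − y_svg.

**Shape 1** — `<polyline>` open polyline, stroke `#ff00ff` → cut (S788, F650). Machine vertices: (244.9871,171.9055) → (78.2497,189.2713) → (241.9556,127.9131) → (27.0298,24.9965) → (32.7025,69.0213). Open path.

**Shape 2** — `<path>` open polyline, stroke `#ff8800` → engrave (S235, F3959). Machine vertices: (171.1736,132.9035) → (112.6825,210.2824) → (253.3219,141.1657). Open path.

**Shape 3** — `<path>` quadratic bezier, stroke `#ff8800` → engrave (S235, F3959). Control points (SVG): P0=(50.0318,138.4200), P1=(63.2469,178.9871), P2=(15.2681,196.6124); sampled at t=k/3. Machine vertices: (50.0318,81.9272) → (52.0425,57.4316) → (40.4546,38.0341) → (15.2681,23.7348). Open path.

**Shape 4** — `<path>` regular polygon, stroke `#ff8800` → engrave (S235, F3959). Machine vertices: (175.3143,38.3643) → (164.7987,118.3127) → (244.7471,128.8283) → (255.2627,48.8799) → (175.3143,38.3643). Closed: final G1 returns to the first vertex.

(Gcodetools for Inkscape — laser output)
G21
G90
G0 X244.9871 Y171.9055
M3 S788
G1 X78.2497 Y189.2713 F650
G1 X241.9556 Y127.9131
G1 X27.0298 Y24.9965
G1 X32.7025 Y69.0213
M5
G0 X171.1736 Y132.9035
M3 S235
G1 X112.6825 Y210.2824 F3959
G1 X253.3219 Y141.1657
M5
G0 X50.0318 Y81.9272
M3 S235
G1 X52.0425 Y57.4316 F3959
G1 X40.4546 Y38.0341
G1 X15.2681 Y23.7348
M5
G0 X175.3143 Y38.3643
M3 S235
G1 X164.7987 Y118.3127 F3959
G1 X244.7471 Y128.8283
G1 X255.2627 Y48.8799
G1 X175.3143 Y38.3643
M5
G0 X0.0000 Y0.0000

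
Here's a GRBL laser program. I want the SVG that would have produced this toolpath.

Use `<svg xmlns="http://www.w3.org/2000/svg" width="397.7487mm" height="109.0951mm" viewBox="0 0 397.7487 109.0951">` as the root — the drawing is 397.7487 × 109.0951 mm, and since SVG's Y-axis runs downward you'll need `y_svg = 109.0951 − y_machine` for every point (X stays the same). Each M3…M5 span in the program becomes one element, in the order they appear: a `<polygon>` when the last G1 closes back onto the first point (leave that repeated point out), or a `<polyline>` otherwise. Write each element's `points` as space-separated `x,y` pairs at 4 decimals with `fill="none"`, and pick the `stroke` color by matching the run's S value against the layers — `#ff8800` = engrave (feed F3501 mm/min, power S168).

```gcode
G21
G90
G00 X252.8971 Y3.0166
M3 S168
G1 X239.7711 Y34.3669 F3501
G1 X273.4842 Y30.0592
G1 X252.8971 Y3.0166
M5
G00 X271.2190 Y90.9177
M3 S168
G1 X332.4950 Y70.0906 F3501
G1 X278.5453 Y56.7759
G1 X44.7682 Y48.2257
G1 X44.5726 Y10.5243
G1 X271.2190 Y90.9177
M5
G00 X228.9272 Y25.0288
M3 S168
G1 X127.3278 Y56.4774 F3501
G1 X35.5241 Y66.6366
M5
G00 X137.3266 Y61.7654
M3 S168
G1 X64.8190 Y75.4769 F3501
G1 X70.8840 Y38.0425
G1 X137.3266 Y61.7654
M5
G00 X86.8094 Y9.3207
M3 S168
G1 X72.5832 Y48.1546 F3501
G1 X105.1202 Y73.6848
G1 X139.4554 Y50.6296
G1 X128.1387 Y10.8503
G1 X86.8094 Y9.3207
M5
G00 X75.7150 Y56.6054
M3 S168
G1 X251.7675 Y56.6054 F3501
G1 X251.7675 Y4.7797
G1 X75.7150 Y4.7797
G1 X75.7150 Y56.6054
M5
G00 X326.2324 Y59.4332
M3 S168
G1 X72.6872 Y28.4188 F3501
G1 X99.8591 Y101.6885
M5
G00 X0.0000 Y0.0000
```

<svg xmlns="http://www.w3.org/2000/svg" width="397.7487mm" height="109.0951mm" viewBox="0 0 397.7487 109.0951">
  <polygon points="252.8971,106.0785 239.7711,74.7282 273.4842,79.0359" fill="none" stroke="#ff8800"/>
  <polygon points="271.2190,18.1774 332.4950,39.0045 278.5453,52.3192 44.7682,60.8694 44.5726,98.5708" fill="none" stroke="#ff8800"/>
  <polyline points="228.9272,84.0663 127.3278,52.6177 35.5241,42.4585" fill="none" stroke="#ff8800"/>
  <polygon points="137.3266,47.3297 64.8190,33.6182 70.8840,71.0526" fill="none" stroke="#ff8800"/>
  <polygon points="86.8094,99.7744 72.5832,60.9405 105.1202,35.4103 139.4554,58.4655 128.1387,98.2448" fill="none" stroke="#ff8800"/>
  <polygon points="75.7150,52.4897 251.7675,52.4897 251.7675,104.3154 75.7150,104.3154" fill="none" stroke="#ff8800"/>
  <polyline points="326.2324,49.6619 72.6872,80.6763 99.8591,7.4066" fill="none" stroke="#ff8800"/>
</svg>

y_svg = 109.0951 − y_m. Every run uses S168, so all elements get stroke `#ff8800` (engrave).

[1] closed run; points: 252.8971,106.0785 239.7711,74.7282 273.4842,79.0359

[2] closed run; points: 271.2190,18.1774 332.4950,39.0045 278.5453,52.3192 44.7682,60.8694 44.5726,98.5708

[3] open run; points: 228.9272,84.0663 127.3278,52.6177 35.5241,42.4585

[4] closed run; points: 137.3266,47.3297 64.8190,33.6182 70.8840,71.0526

[5] closed run; points: 86.8094,99.7744 72.5832,60.9405 105.1202,35.4103 139.4554,58.4655 128.1387,98.2448

[6] closed run; points: 75.7150,52.4897 251.7675,52.4897 251.7675,104.3154 75.7150,104.3154

[7] open run; points: 326.2324,49.6619 72.6872,80.6763 99.8591,7.4066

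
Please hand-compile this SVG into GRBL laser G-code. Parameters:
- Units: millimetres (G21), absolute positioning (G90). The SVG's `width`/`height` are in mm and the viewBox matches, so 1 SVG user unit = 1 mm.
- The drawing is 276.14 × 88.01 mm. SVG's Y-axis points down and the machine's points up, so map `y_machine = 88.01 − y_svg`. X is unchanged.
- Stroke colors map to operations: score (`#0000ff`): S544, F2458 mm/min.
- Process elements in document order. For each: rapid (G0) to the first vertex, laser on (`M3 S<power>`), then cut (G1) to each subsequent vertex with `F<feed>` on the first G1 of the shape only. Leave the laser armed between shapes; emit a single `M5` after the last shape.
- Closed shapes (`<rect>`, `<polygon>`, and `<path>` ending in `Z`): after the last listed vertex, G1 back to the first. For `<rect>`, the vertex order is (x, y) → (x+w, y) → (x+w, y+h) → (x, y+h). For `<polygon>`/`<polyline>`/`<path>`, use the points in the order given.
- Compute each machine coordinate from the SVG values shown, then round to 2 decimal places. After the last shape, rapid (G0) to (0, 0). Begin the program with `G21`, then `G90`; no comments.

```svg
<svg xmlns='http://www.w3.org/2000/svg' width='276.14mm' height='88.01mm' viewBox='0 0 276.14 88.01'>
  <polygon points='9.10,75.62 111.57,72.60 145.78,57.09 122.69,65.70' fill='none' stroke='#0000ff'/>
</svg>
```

Since the viewBox matches the mm dimensions, user units are millimetres directly. The only transform is the Y-flip y_m = 88.01 − y_svg.

Shape 1 is a closed polygon drawn with `<polygon>`. Its stroke #0000ff means score at S544, F2458. After flipping Y the toolpath is (9.10,12.39) → (111.57,15.41) → (145.78,30.92) → (122.69,22.31) → (9.10,12.39), returning to the start.

G21
G90
G0 X9.10 Y12.39
M3 S544
G1 X111.57 Y15.41 F2458
G1 X145.78 Y30.92
G1 X122.69 Y22.31
G1 X9.10 Y12.39
M5
G0 X0.00 Y0.00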